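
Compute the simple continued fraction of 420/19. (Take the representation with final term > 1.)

[22; 9, 2]

420 = 22*19 + 2
19 = 9*2 + 1
2 = 2*1 + 0  (stop)
So 420/19 = [22; 9, 2].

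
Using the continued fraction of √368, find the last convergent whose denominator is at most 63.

√368 = [19; 5, 2, 5, 38, …] (period length 4).
Convergents:
  p_0/q_0 = 19/1
  p_1/q_1 = 96/5
  p_2/q_2 = 211/11
  p_3/q_3 = 1151/60
  p_4/q_4 = 43949/2291
q_3 = 60 ≤ 63 < 2291 = q_4, so the answer is 1151/60.

1151/60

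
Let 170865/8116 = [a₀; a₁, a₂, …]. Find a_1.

170865 = 21·8116 + 429   →  a_0 = 21
8116 = 18·429 + 394   →  a_1 = 18

18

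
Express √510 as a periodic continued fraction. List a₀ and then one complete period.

a₀ = ⌊√510⌋ = 22.
With m₀=0, d₀=1 and mₖ₊₁ = dₖaₖ − mₖ, dₖ₊₁ = (n − mₖ₊₁²)/dₖ, aₖ₊₁ = ⌊(a₀+mₖ₊₁)/dₖ₊₁⌋:
  k=1: m=22, d=26, a=1
  k=2: m=4, d=19, a=1
  k=3: m=15, d=15, a=2
  k=4: m=15, d=19, a=1
  k=5: m=4, d=26, a=1
  k=6: m=22, d=1, a=44
d=1 and a=2a₀=44 at k=6, so the next step gives (m, d) = (22, 26) again — its k=1 value — and the period has length 6.

[22; 1, 1, 2, 1, 1, 44]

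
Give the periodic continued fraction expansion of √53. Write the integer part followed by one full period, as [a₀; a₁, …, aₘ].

[7; 3, 1, 1, 3, 14]

a₀ = ⌊√53⌋ = 7.
With m₀=0, d₀=1 and mₖ₊₁ = dₖaₖ − mₖ, dₖ₊₁ = (n − mₖ₊₁²)/dₖ, aₖ₊₁ = ⌊(a₀+mₖ₊₁)/dₖ₊₁⌋:
  k=1: m=7, d=4, a=3
  k=2: m=5, d=7, a=1
  k=3: m=2, d=7, a=1
  k=4: m=5, d=4, a=3
  k=5: m=7, d=1, a=14
d=1 and a=2a₀=14 at k=5, so the next step gives (m, d) = (7, 4) again — its k=1 value — and the period has length 5.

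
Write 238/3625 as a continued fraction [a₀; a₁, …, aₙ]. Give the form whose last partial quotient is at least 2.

238 = 0×3625 + 238
3625 = 15×238 + 55
238 = 4×55 + 18
55 = 3×18 + 1
18 = 18×1 + 0  (stop)
So 238/3625 = [0; 15, 4, 3, 18].

[0; 15, 4, 3, 18]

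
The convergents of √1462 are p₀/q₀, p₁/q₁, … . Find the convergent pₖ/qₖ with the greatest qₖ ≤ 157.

2753/72

√1462 = [38; 4, 4, 4, 76, …] (period length 4).
Convergents:
  p_0/q_0 = 38/1
  p_1/q_1 = 153/4
  p_2/q_2 = 650/17
  p_3/q_3 = 2753/72
  p_4/q_4 = 209878/5489
q_3 = 72 ≤ 157 < 5489 = q_4, so the answer is 2753/72.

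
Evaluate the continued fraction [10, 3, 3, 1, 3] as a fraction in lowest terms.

Using pₖ = aₖpₖ₋₁ + pₖ₋₂ and qₖ = aₖqₖ₋₁ + qₖ₋₂:
  k=0: a=10, p=10, q=1
  k=1: a=3, p=31, q=3
  k=2: a=3, p=103, q=10
  k=3: a=1, p=134, q=13
  k=4: a=3, p=505, q=49

505/49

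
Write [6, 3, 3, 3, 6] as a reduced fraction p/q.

Fold from the inside: start with 6/1.
  3 + 1/6 = 19/6
  3 + 6/19 = 63/19
  3 + 19/63 = 208/63
  6 + 63/208 = 1311/208

1311/208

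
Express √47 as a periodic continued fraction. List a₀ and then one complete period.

[6; 1, 5, 1, 12]

a₀ = ⌊√47⌋ = 6.
With m₀=0, d₀=1 and mₖ₊₁ = dₖaₖ − mₖ, dₖ₊₁ = (n − mₖ₊₁²)/dₖ, aₖ₊₁ = ⌊(a₀+mₖ₊₁)/dₖ₊₁⌋:
  k=1: m=6, d=11, a=1
  k=2: m=5, d=2, a=5
  k=3: m=5, d=11, a=1
  k=4: m=6, d=1, a=12
d=1 and a=2a₀=12 at k=4, so the next step gives (m, d) = (6, 11) again — its k=1 value — and the period has length 4.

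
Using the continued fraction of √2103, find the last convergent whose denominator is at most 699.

29487/643

√2103 = [45; 1, 6, 15, 6, 1, 90, …] (period length 6).
Convergents:
  p_0/q_0 = 45/1
  p_1/q_1 = 46/1
  p_2/q_2 = 321/7
  p_3/q_3 = 4861/106
  p_4/q_4 = 29487/643
  p_5/q_5 = 34348/749
q_4 = 643 ≤ 699 < 749 = q_5, so the answer is 29487/643.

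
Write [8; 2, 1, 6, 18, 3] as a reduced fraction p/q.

9260/1109

Fold from the inside: start with 3/1.
  18 + 1/3 = 55/3
  6 + 3/55 = 333/55
  1 + 55/333 = 388/333
  2 + 333/388 = 1109/388
  8 + 388/1109 = 9260/1109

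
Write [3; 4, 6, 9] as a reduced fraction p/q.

Using pₖ = aₖpₖ₋₁ + pₖ₋₂ and qₖ = aₖqₖ₋₁ + qₖ₋₂:
  k=0: a=3, p=3, q=1
  k=1: a=4, p=13, q=4
  k=2: a=6, p=81, q=25
  k=3: a=9, p=742, q=229

742/229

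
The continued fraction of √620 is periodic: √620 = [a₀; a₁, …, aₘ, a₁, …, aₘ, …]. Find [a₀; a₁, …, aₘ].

[24; 1, 8, 1, 48]

a₀ = ⌊√620⌋ = 24.
With m₀=0, d₀=1 and mₖ₊₁ = dₖaₖ − mₖ, dₖ₊₁ = (n − mₖ₊₁²)/dₖ, aₖ₊₁ = ⌊(a₀+mₖ₊₁)/dₖ₊₁⌋:
  k=1: m=24, d=44, a=1
  k=2: m=20, d=5, a=8
  k=3: m=20, d=44, a=1
  k=4: m=24, d=1, a=48
d=1 and a=2a₀=48 at k=4, so the next step gives (m, d) = (24, 44) again — its k=1 value — and the period has length 4.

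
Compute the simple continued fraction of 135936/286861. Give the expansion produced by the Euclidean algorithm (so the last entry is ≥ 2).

[0; 2, 9, 14, 2, 13, 2, 18]

135936 = 0·286861 + 135936
286861 = 2·135936 + 14989
135936 = 9·14989 + 1035
14989 = 14·1035 + 499
1035 = 2·499 + 37
499 = 13·37 + 18
37 = 2·18 + 1
18 = 18·1 + 0  (stop)
So 135936/286861 = [0; 2, 9, 14, 2, 13, 2, 18].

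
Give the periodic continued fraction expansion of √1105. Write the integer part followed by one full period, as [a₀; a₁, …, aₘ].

a₀ = ⌊√1105⌋ = 33.

[33; 4, 7, 7, 4, 66]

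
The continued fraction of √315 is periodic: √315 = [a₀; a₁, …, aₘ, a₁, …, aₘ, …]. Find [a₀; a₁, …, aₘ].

[17; 1, 2, 1, 34]

a₀ = ⌊√315⌋ = 17.
With m₀=0, d₀=1 and mₖ₊₁ = dₖaₖ − mₖ, dₖ₊₁ = (n − mₖ₊₁²)/dₖ, aₖ₊₁ = ⌊(a₀+mₖ₊₁)/dₖ₊₁⌋:
  k=1: m=17, d=26, a=1
  k=2: m=9, d=9, a=2
  k=3: m=9, d=26, a=1
  k=4: m=17, d=1, a=34
d=1 and a=2a₀=34 at k=4, so the next step gives (m, d) = (17, 26) again — its k=1 value — and the period has length 4.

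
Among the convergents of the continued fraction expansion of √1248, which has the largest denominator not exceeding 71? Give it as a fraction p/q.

1837/52

√1248 = [35; 3, 17, 3, 70, …] (period length 4).
Convergents:
  p_0/q_0 = 35/1
  p_1/q_1 = 106/3
  p_2/q_2 = 1837/52
  p_3/q_3 = 5617/159
q_2 = 52 ≤ 71 < 159 = q_3, so the answer is 1837/52.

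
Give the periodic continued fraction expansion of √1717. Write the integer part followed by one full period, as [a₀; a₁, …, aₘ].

[41; 2, 3, 2, 4, 2, 3, 2, 82]

a₀ = ⌊√1717⌋ = 41.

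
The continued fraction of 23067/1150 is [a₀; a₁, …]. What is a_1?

17

23067 = 20·1150 + 67   →  a_0 = 20
1150 = 17·67 + 11   →  a_1 = 17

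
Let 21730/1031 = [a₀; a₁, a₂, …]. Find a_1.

13

21730 = 21·1031 + 79   →  a_0 = 21
1031 = 13·79 + 4   →  a_1 = 13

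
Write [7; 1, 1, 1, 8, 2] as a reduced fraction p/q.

421/55

Using pₖ = aₖpₖ₋₁ + pₖ₋₂ and qₖ = aₖqₖ₋₁ + qₖ₋₂:
  k=0: a=7, p=7, q=1
  k=1: a=1, p=8, q=1
  k=2: a=1, p=15, q=2
  k=3: a=1, p=23, q=3
  k=4: a=8, p=199, q=26
  k=5: a=2, p=421, q=55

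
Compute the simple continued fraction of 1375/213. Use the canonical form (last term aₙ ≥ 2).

[6; 2, 5, 9, 2]

1375 = 6·213 + 97
213 = 2·97 + 19
97 = 5·19 + 2
19 = 9·2 + 1
2 = 2·1 + 0  (stop)
So 1375/213 = [6; 2, 5, 9, 2].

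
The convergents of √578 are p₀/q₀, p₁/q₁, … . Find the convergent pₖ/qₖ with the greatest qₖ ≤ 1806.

27720/1153

√578 = [24; 24, 48, …] (period length 2).
Convergents:
  p_0/q_0 = 24/1
  p_1/q_1 = 577/24
  p_2/q_2 = 27720/1153
  p_3/q_3 = 665857/27696
q_2 = 1153 ≤ 1806 < 27696 = q_3, so the answer is 27720/1153.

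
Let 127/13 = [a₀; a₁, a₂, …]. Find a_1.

1

127 = 9·13 + 10   →  a_0 = 9
13 = 1·10 + 3   →  a_1 = 1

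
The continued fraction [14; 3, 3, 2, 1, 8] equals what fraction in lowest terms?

Using pₖ = aₖpₖ₋₁ + pₖ₋₂ and qₖ = aₖqₖ₋₁ + qₖ₋₂:
  k=0: a=14, p=14, q=1
  k=1: a=3, p=43, q=3
  k=2: a=3, p=143, q=10
  k=3: a=2, p=329, q=23
  k=4: a=1, p=472, q=33
  k=5: a=8, p=4105, q=287

4105/287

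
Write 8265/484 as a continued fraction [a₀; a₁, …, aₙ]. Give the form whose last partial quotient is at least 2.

[17; 13, 12, 3]

8265 = 17·484 + 37
484 = 13·37 + 3
37 = 12·3 + 1
3 = 3·1 + 0  (stop)
So 8265/484 = [17; 13, 12, 3].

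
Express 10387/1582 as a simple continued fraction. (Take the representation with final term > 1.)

10387 = 6*1582 + 895
1582 = 1*895 + 687
895 = 1*687 + 208
687 = 3*208 + 63
208 = 3*63 + 19
63 = 3*19 + 6
19 = 3*6 + 1
6 = 6*1 + 0  (stop)
So 10387/1582 = [6; 1, 1, 3, 3, 3, 3, 6].

[6; 1, 1, 3, 3, 3, 3, 6]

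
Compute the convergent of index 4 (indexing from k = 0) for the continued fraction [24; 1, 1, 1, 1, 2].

123/5

Using pₖ = aₖpₖ₋₁ + pₖ₋₂, qₖ = aₖqₖ₋₁ + qₖ₋₂ (with p₋₁=1, p₋₂=0, q₋₁=0, q₋₂=1):
  k=0: a=24, p=24, q=1
  k=1: a=1, p=25, q=1
  k=2: a=1, p=49, q=2
  k=3: a=1, p=74, q=3
  k=4: a=1, p=123, q=5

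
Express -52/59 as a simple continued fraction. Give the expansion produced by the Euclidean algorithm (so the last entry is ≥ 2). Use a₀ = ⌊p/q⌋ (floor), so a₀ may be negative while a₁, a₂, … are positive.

-52 = -1×59 + 7
59 = 8×7 + 3
7 = 2×3 + 1
3 = 3×1 + 0  (stop)
So -52/59 = [-1; 8, 2, 3].

[-1; 8, 2, 3]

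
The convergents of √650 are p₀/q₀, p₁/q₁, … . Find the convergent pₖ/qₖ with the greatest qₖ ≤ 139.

√650 = [25; 2, 50, …] (period length 2).
Convergents:
  p_0/q_0 = 25/1
  p_1/q_1 = 51/2
  p_2/q_2 = 2575/101
  p_3/q_3 = 5201/204
q_2 = 101 ≤ 139 < 204 = q_3, so the answer is 2575/101.

2575/101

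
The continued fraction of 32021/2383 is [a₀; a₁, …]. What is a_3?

32021 = 13·2383 + 1042   →  a_0 = 13
2383 = 2·1042 + 299   →  a_1 = 2
1042 = 3·299 + 145   →  a_2 = 3
299 = 2·145 + 9   →  a_3 = 2

2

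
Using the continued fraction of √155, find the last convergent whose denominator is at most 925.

√155 = [12; 2, 4, 2, 24, …] (period length 4).
Convergents:
  p_0/q_0 = 12/1
  p_1/q_1 = 25/2
  p_2/q_2 = 112/9
  p_3/q_3 = 249/20
  p_4/q_4 = 6088/489
  p_5/q_5 = 12425/998
q_4 = 489 ≤ 925 < 998 = q_5, so the answer is 6088/489.

6088/489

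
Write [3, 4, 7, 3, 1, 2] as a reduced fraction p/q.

1073/331

Using pₖ = aₖpₖ₋₁ + pₖ₋₂ and qₖ = aₖqₖ₋₁ + qₖ₋₂:
  k=0: a=3, p=3, q=1
  k=1: a=4, p=13, q=4
  k=2: a=7, p=94, q=29
  k=3: a=3, p=295, q=91
  k=4: a=1, p=389, q=120
  k=5: a=2, p=1073, q=331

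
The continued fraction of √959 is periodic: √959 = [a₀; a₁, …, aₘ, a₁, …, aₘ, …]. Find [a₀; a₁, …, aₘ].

[30; 1, 29, 1, 60]

a₀ = ⌊√959⌋ = 30.
With m₀=0, d₀=1 and mₖ₊₁ = dₖaₖ − mₖ, dₖ₊₁ = (n − mₖ₊₁²)/dₖ, aₖ₊₁ = ⌊(a₀+mₖ₊₁)/dₖ₊₁⌋:
  k=1: m=30, d=59, a=1
  k=2: m=29, d=2, a=29
  k=3: m=29, d=59, a=1
  k=4: m=30, d=1, a=60
d=1 and a=2a₀=60 at k=4, so the next step gives (m, d) = (30, 59) again — its k=1 value — and the period has length 4.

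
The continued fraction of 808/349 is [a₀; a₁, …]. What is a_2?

808 = 2·349 + 110   →  a_0 = 2
349 = 3·110 + 19   →  a_1 = 3
110 = 5·19 + 15   →  a_2 = 5

5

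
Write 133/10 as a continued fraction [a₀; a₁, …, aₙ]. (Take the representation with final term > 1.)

[13; 3, 3]

133 = 13×10 + 3
10 = 3×3 + 1
3 = 3×1 + 0  (stop)
So 133/10 = [13; 3, 3].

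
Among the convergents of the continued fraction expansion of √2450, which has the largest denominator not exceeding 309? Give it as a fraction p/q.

√2450 = [49; 2, 98, …] (period length 2).
Convergents:
  p_0/q_0 = 49/1
  p_1/q_1 = 99/2
  p_2/q_2 = 9751/197
  p_3/q_3 = 19601/396
q_2 = 197 ≤ 309 < 396 = q_3, so the answer is 9751/197.

9751/197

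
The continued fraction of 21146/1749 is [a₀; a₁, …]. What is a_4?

21146 = 12·1749 + 158   →  a_0 = 12
1749 = 11·158 + 11   →  a_1 = 11
158 = 14·11 + 4   →  a_2 = 14
11 = 2·4 + 3   →  a_3 = 2
4 = 1·3 + 1   →  a_4 = 1

1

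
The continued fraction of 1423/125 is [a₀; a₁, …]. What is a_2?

1

1423 = 11·125 + 48   →  a_0 = 11
125 = 2·48 + 29   →  a_1 = 2
48 = 1·29 + 19   →  a_2 = 1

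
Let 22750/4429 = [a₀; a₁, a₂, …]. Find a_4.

22750 = 5·4429 + 605   →  a_0 = 5
4429 = 7·605 + 194   →  a_1 = 7
605 = 3·194 + 23   →  a_2 = 3
194 = 8·23 + 10   →  a_3 = 8
23 = 2·10 + 3   →  a_4 = 2

2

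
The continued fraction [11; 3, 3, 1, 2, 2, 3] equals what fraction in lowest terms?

Using pₖ = aₖpₖ₋₁ + pₖ₋₂ and qₖ = aₖqₖ₋₁ + qₖ₋₂:
  k=0: a=11, p=11, q=1
  k=1: a=3, p=34, q=3
  k=2: a=3, p=113, q=10
  k=3: a=1, p=147, q=13
  k=4: a=2, p=407, q=36
  k=5: a=2, p=961, q=85
  k=6: a=3, p=3290, q=291

3290/291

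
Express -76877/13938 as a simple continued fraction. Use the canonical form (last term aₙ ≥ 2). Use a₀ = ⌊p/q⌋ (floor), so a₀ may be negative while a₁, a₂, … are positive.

[-6; 2, 15, 2, 15, 14]

-76877 = -6*13938 + 6751
13938 = 2*6751 + 436
6751 = 15*436 + 211
436 = 2*211 + 14
211 = 15*14 + 1
14 = 14*1 + 0  (stop)
So -76877/13938 = [-6; 2, 15, 2, 15, 14].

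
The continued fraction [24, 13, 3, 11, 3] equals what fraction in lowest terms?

33681/1399

Using pₖ = aₖpₖ₋₁ + pₖ₋₂ and qₖ = aₖqₖ₋₁ + qₖ₋₂:
  k=0: a=24, p=24, q=1
  k=1: a=13, p=313, q=13
  k=2: a=3, p=963, q=40
  k=3: a=11, p=10906, q=453
  k=4: a=3, p=33681, q=1399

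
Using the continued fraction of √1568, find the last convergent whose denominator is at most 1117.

19601/495

√1568 = [39; 1, 1, 2, 19, 2, 1, 1, 78, …] (period length 8).
Convergents:
  p_0/q_0 = 39/1
  p_1/q_1 = 40/1
  p_2/q_2 = 79/2
  p_3/q_3 = 198/5
  p_4/q_4 = 3841/97
  p_5/q_5 = 7880/199
  p_6/q_6 = 11721/296
  p_7/q_7 = 19601/495
  p_8/q_8 = 1540599/38906
q_7 = 495 ≤ 1117 < 38906 = q_8, so the answer is 19601/495.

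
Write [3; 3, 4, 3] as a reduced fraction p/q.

139/42

Fold from the inside: start with 3/1.
  4 + 1/3 = 13/3
  3 + 3/13 = 42/13
  3 + 13/42 = 139/42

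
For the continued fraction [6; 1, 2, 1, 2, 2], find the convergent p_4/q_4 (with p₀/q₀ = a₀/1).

Using pₖ = aₖpₖ₋₁ + pₖ₋₂, qₖ = aₖqₖ₋₁ + qₖ₋₂ (with p₋₁=1, p₋₂=0, q₋₁=0, q₋₂=1):
  k=0: a=6, p=6, q=1
  k=1: a=1, p=7, q=1
  k=2: a=2, p=20, q=3
  k=3: a=1, p=27, q=4
  k=4: a=2, p=74, q=11

74/11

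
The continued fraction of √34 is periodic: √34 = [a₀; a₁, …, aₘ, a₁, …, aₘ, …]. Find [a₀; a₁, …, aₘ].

[5; 1, 4, 1, 10]

a₀ = ⌊√34⌋ = 5.
With m₀=0, d₀=1 and mₖ₊₁ = dₖaₖ − mₖ, dₖ₊₁ = (n − mₖ₊₁²)/dₖ, aₖ₊₁ = ⌊(a₀+mₖ₊₁)/dₖ₊₁⌋:
  k=1: m=5, d=9, a=1
  k=2: m=4, d=2, a=4
  k=3: m=4, d=9, a=1
  k=4: m=5, d=1, a=10
d=1 and a=2a₀=10 at k=4, so the next step gives (m, d) = (5, 9) again — its k=1 value — and the period has length 4.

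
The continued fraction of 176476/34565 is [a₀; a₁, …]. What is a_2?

176476 = 5·34565 + 3651   →  a_0 = 5
34565 = 9·3651 + 1706   →  a_1 = 9
3651 = 2·1706 + 239   →  a_2 = 2

2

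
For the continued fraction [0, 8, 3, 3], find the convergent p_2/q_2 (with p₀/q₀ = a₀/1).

3/25

Using pₖ = aₖpₖ₋₁ + pₖ₋₂, qₖ = aₖqₖ₋₁ + qₖ₋₂ (with p₋₁=1, p₋₂=0, q₋₁=0, q₋₂=1):
  k=0: a=0, p=0, q=1
  k=1: a=8, p=1, q=8
  k=2: a=3, p=3, q=25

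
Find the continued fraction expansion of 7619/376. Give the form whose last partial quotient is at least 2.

[20; 3, 1, 3, 1, 19]

7619 = 20×376 + 99
376 = 3×99 + 79
99 = 1×79 + 20
79 = 3×20 + 19
20 = 1×19 + 1
19 = 19×1 + 0  (stop)
So 7619/376 = [20; 3, 1, 3, 1, 19].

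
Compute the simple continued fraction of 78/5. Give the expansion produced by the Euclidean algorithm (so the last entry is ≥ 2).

[15; 1, 1, 2]

78 = 15×5 + 3
5 = 1×3 + 2
3 = 1×2 + 1
2 = 2×1 + 0  (stop)
So 78/5 = [15; 1, 1, 2].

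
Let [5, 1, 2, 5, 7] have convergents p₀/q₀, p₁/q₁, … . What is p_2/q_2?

17/3

Using pₖ = aₖpₖ₋₁ + pₖ₋₂, qₖ = aₖqₖ₋₁ + qₖ₋₂ (with p₋₁=1, p₋₂=0, q₋₁=0, q₋₂=1):
  k=0: a=5, p=5, q=1
  k=1: a=1, p=6, q=1
  k=2: a=2, p=17, q=3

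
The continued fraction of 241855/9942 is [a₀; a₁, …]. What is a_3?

241855 = 24·9942 + 3247   →  a_0 = 24
9942 = 3·3247 + 201   →  a_1 = 3
3247 = 16·201 + 31   →  a_2 = 16
201 = 6·31 + 15   →  a_3 = 6

6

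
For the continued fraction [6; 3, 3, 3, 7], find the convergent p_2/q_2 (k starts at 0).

Using pₖ = aₖpₖ₋₁ + pₖ₋₂, qₖ = aₖqₖ₋₁ + qₖ₋₂ (with p₋₁=1, p₋₂=0, q₋₁=0, q₋₂=1):
  k=0: a=6, p=6, q=1
  k=1: a=3, p=19, q=3
  k=2: a=3, p=63, q=10

63/10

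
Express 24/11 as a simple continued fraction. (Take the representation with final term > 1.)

[2; 5, 2]

24 = 2×11 + 2
11 = 5×2 + 1
2 = 2×1 + 0  (stop)
So 24/11 = [2; 5, 2].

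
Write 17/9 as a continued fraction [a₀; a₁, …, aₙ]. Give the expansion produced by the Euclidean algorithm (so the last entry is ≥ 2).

17 = 1·9 + 8
9 = 1·8 + 1
8 = 8·1 + 0  (stop)
So 17/9 = [1; 1, 8].

[1; 1, 8]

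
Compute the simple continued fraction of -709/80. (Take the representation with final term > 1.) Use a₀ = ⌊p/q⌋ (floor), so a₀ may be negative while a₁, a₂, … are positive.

[-9; 7, 3, 1, 2]

-709 = -9·80 + 11
80 = 7·11 + 3
11 = 3·3 + 2
3 = 1·2 + 1
2 = 2·1 + 0  (stop)
So -709/80 = [-9; 7, 3, 1, 2].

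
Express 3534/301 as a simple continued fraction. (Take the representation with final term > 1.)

3534 = 11×301 + 223
301 = 1×223 + 78
223 = 2×78 + 67
78 = 1×67 + 11
67 = 6×11 + 1
11 = 11×1 + 0  (stop)
So 3534/301 = [11; 1, 2, 1, 6, 11].

[11; 1, 2, 1, 6, 11]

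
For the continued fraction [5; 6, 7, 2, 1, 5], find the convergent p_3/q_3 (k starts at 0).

Using pₖ = aₖpₖ₋₁ + pₖ₋₂, qₖ = aₖqₖ₋₁ + qₖ₋₂ (with p₋₁=1, p₋₂=0, q₋₁=0, q₋₂=1):
  k=0: a=5, p=5, q=1
  k=1: a=6, p=31, q=6
  k=2: a=7, p=222, q=43
  k=3: a=2, p=475, q=92

475/92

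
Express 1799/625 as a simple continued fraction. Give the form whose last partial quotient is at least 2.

1799 = 2×625 + 549
625 = 1×549 + 76
549 = 7×76 + 17
76 = 4×17 + 8
17 = 2×8 + 1
8 = 8×1 + 0  (stop)
So 1799/625 = [2; 1, 7, 4, 2, 8].

[2; 1, 7, 4, 2, 8]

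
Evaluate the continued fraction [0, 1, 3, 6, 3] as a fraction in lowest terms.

60/79

Fold from the inside: start with 3/1.
  6 + 1/3 = 19/3
  3 + 3/19 = 60/19
  1 + 19/60 = 79/60
  0 + 60/79 = 60/79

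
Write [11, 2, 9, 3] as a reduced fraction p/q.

Using pₖ = aₖpₖ₋₁ + pₖ₋₂ and qₖ = aₖqₖ₋₁ + qₖ₋₂:
  k=0: a=11, p=11, q=1
  k=1: a=2, p=23, q=2
  k=2: a=9, p=218, q=19
  k=3: a=3, p=677, q=59

677/59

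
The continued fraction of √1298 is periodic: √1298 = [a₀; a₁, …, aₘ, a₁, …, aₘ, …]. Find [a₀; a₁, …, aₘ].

[36; 36, 72]

a₀ = ⌊√1298⌋ = 36.
With m₀=0, d₀=1 and mₖ₊₁ = dₖaₖ − mₖ, dₖ₊₁ = (n − mₖ₊₁²)/dₖ, aₖ₊₁ = ⌊(a₀+mₖ₊₁)/dₖ₊₁⌋:
  k=1: m=36, d=2, a=36
  k=2: m=36, d=1, a=72
d=1 and a=2a₀=72 at k=2, so the next step gives (m, d) = (36, 2) again — its k=1 value — and the period has length 2.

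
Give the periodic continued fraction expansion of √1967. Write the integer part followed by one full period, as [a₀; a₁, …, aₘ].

[44; 2, 1, 5, 1, 2, 88]

a₀ = ⌊√1967⌋ = 44.
With m₀=0, d₀=1 and mₖ₊₁ = dₖaₖ − mₖ, dₖ₊₁ = (n − mₖ₊₁²)/dₖ, aₖ₊₁ = ⌊(a₀+mₖ₊₁)/dₖ₊₁⌋:
  k=1: m=44, d=31, a=2
  k=2: m=18, d=53, a=1
  k=3: m=35, d=14, a=5
  k=4: m=35, d=53, a=1
  k=5: m=18, d=31, a=2
  k=6: m=44, d=1, a=88
d=1 and a=2a₀=88 at k=6, so the next step gives (m, d) = (44, 31) again — its k=1 value — and the period has length 6.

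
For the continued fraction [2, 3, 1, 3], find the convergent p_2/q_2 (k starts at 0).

Using pₖ = aₖpₖ₋₁ + pₖ₋₂, qₖ = aₖqₖ₋₁ + qₖ₋₂ (with p₋₁=1, p₋₂=0, q₋₁=0, q₋₂=1):
  k=0: a=2, p=2, q=1
  k=1: a=3, p=7, q=3
  k=2: a=1, p=9, q=4

9/4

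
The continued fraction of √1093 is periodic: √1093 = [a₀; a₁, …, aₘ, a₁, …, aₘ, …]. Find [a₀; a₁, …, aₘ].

a₀ = ⌊√1093⌋ = 33.
With m₀=0, d₀=1 and mₖ₊₁ = dₖaₖ − mₖ, dₖ₊₁ = (n − mₖ₊₁²)/dₖ, aₖ₊₁ = ⌊(a₀+mₖ₊₁)/dₖ₊₁⌋:
  k=1: m=33, d=4, a=16
  k=2: m=31, d=33, a=1
  k=3: m=2, d=33, a=1
  k=4: m=31, d=4, a=16
  k=5: m=33, d=1, a=66
d=1 and a=2a₀=66 at k=5, so the next step gives (m, d) = (33, 4) again — its k=1 value — and the period has length 5.

[33; 16, 1, 1, 16, 66]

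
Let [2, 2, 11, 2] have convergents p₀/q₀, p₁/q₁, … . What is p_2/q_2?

Using pₖ = aₖpₖ₋₁ + pₖ₋₂, qₖ = aₖqₖ₋₁ + qₖ₋₂ (with p₋₁=1, p₋₂=0, q₋₁=0, q₋₂=1):
  k=0: a=2, p=2, q=1
  k=1: a=2, p=5, q=2
  k=2: a=11, p=57, q=23

57/23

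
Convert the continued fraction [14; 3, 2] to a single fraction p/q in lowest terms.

100/7

Using pₖ = aₖpₖ₋₁ + pₖ₋₂ and qₖ = aₖqₖ₋₁ + qₖ₋₂:
  k=0: a=14, p=14, q=1
  k=1: a=3, p=43, q=3
  k=2: a=2, p=100, q=7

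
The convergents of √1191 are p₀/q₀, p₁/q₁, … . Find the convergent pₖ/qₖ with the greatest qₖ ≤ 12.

69/2

√1191 = [34; 1, 1, 22, 1, 1, 68, …] (period length 6).
Convergents:
  p_0/q_0 = 34/1
  p_1/q_1 = 35/1
  p_2/q_2 = 69/2
  p_3/q_3 = 1553/45
q_2 = 2 ≤ 12 < 45 = q_3, so the answer is 69/2.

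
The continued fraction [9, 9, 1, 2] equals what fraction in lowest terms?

264/29

Fold from the inside: start with 2/1.
  1 + 1/2 = 3/2
  9 + 2/3 = 29/3
  9 + 3/29 = 264/29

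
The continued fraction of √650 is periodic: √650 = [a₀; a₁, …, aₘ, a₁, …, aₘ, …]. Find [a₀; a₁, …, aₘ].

[25; 2, 50]

a₀ = ⌊√650⌋ = 25.
With m₀=0, d₀=1 and mₖ₊₁ = dₖaₖ − mₖ, dₖ₊₁ = (n − mₖ₊₁²)/dₖ, aₖ₊₁ = ⌊(a₀+mₖ₊₁)/dₖ₊₁⌋:
  k=1: m=25, d=25, a=2
  k=2: m=25, d=1, a=50
d=1 and a=2a₀=50 at k=2, so the next step gives (m, d) = (25, 25) again — its k=1 value — and the period has length 2.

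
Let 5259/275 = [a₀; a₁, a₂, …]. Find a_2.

5259 = 19·275 + 34   →  a_0 = 19
275 = 8·34 + 3   →  a_1 = 8
34 = 11·3 + 1   →  a_2 = 11

11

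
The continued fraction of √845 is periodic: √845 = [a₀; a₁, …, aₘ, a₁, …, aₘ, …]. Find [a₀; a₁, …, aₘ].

a₀ = ⌊√845⌋ = 29.
With m₀=0, d₀=1 and mₖ₊₁ = dₖaₖ − mₖ, dₖ₊₁ = (n − mₖ₊₁²)/dₖ, aₖ₊₁ = ⌊(a₀+mₖ₊₁)/dₖ₊₁⌋:
  k=1: m=29, d=4, a=14
  k=2: m=27, d=29, a=1
  k=3: m=2, d=29, a=1
  k=4: m=27, d=4, a=14
  k=5: m=29, d=1, a=58
d=1 and a=2a₀=58 at k=5, so the next step gives (m, d) = (29, 4) again — its k=1 value — and the period has length 5.

[29; 14, 1, 1, 14, 58]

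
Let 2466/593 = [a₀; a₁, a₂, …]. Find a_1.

2466 = 4·593 + 94   →  a_0 = 4
593 = 6·94 + 29   →  a_1 = 6

6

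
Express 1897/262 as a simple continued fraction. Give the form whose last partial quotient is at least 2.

[7; 4, 6, 3, 3]

1897 = 7×262 + 63
262 = 4×63 + 10
63 = 6×10 + 3
10 = 3×3 + 1
3 = 3×1 + 0  (stop)
So 1897/262 = [7; 4, 6, 3, 3].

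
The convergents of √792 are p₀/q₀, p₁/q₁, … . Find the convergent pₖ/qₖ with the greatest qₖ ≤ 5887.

77617/2758

√792 = [28; 7, 56, …] (period length 2).
Convergents:
  p_0/q_0 = 28/1
  p_1/q_1 = 197/7
  p_2/q_2 = 11060/393
  p_3/q_3 = 77617/2758
  p_4/q_4 = 4357612/154841
q_3 = 2758 ≤ 5887 < 154841 = q_4, so the answer is 77617/2758.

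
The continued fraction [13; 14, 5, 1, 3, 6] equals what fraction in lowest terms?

26677/2041

Fold from the inside: start with 6/1.
  3 + 1/6 = 19/6
  1 + 6/19 = 25/19
  5 + 19/25 = 144/25
  14 + 25/144 = 2041/144
  13 + 144/2041 = 26677/2041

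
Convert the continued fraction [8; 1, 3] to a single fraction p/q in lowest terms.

35/4

Fold from the inside: start with 3/1.
  1 + 1/3 = 4/3
  8 + 3/4 = 35/4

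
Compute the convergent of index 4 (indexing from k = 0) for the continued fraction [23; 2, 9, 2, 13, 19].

Using pₖ = aₖpₖ₋₁ + pₖ₋₂, qₖ = aₖqₖ₋₁ + qₖ₋₂ (with p₋₁=1, p₋₂=0, q₋₁=0, q₋₂=1):
  k=0: a=23, p=23, q=1
  k=1: a=2, p=47, q=2
  k=2: a=9, p=446, q=19
  k=3: a=2, p=939, q=40
  k=4: a=13, p=12653, q=539

12653/539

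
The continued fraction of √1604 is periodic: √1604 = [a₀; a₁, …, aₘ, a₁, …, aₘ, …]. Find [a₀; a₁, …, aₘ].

[40; 20, 80]

a₀ = ⌊√1604⌋ = 40.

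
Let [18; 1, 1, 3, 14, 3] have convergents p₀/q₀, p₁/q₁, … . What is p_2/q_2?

Using pₖ = aₖpₖ₋₁ + pₖ₋₂, qₖ = aₖqₖ₋₁ + qₖ₋₂ (with p₋₁=1, p₋₂=0, q₋₁=0, q₋₂=1):
  k=0: a=18, p=18, q=1
  k=1: a=1, p=19, q=1
  k=2: a=1, p=37, q=2

37/2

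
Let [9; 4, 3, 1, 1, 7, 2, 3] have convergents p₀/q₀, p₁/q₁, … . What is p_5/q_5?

Using pₖ = aₖpₖ₋₁ + pₖ₋₂, qₖ = aₖqₖ₋₁ + qₖ₋₂ (with p₋₁=1, p₋₂=0, q₋₁=0, q₋₂=1):
  k=0: a=9, p=9, q=1
  k=1: a=4, p=37, q=4
  k=2: a=3, p=120, q=13
  k=3: a=1, p=157, q=17
  k=4: a=1, p=277, q=30
  k=5: a=7, p=2096, q=227

2096/227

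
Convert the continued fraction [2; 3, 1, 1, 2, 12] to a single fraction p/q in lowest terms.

508/223

Using pₖ = aₖpₖ₋₁ + pₖ₋₂ and qₖ = aₖqₖ₋₁ + qₖ₋₂:
  k=0: a=2, p=2, q=1
  k=1: a=3, p=7, q=3
  k=2: a=1, p=9, q=4
  k=3: a=1, p=16, q=7
  k=4: a=2, p=41, q=18
  k=5: a=12, p=508, q=223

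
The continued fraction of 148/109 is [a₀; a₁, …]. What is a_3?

3

148 = 1·109 + 39   →  a_0 = 1
109 = 2·39 + 31   →  a_1 = 2
39 = 1·31 + 8   →  a_2 = 1
31 = 3·8 + 7   →  a_3 = 3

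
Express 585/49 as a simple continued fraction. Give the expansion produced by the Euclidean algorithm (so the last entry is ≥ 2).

585 = 11·49 + 46
49 = 1·46 + 3
46 = 15·3 + 1
3 = 3·1 + 0  (stop)
So 585/49 = [11; 1, 15, 3].

[11; 1, 15, 3]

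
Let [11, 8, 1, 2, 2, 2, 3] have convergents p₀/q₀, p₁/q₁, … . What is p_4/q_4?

Using pₖ = aₖpₖ₋₁ + pₖ₋₂, qₖ = aₖqₖ₋₁ + qₖ₋₂ (with p₋₁=1, p₋₂=0, q₋₁=0, q₋₂=1):
  k=0: a=11, p=11, q=1
  k=1: a=8, p=89, q=8
  k=2: a=1, p=100, q=9
  k=3: a=2, p=289, q=26
  k=4: a=2, p=678, q=61

678/61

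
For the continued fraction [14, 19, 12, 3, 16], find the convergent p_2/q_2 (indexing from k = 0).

3218/229

Using pₖ = aₖpₖ₋₁ + pₖ₋₂, qₖ = aₖqₖ₋₁ + qₖ₋₂ (with p₋₁=1, p₋₂=0, q₋₁=0, q₋₂=1):
  k=0: a=14, p=14, q=1
  k=1: a=19, p=267, q=19
  k=2: a=12, p=3218, q=229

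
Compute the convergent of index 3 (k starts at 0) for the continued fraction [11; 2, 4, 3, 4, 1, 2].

Using pₖ = aₖpₖ₋₁ + pₖ₋₂, qₖ = aₖqₖ₋₁ + qₖ₋₂ (with p₋₁=1, p₋₂=0, q₋₁=0, q₋₂=1):
  k=0: a=11, p=11, q=1
  k=1: a=2, p=23, q=2
  k=2: a=4, p=103, q=9
  k=3: a=3, p=332, q=29

332/29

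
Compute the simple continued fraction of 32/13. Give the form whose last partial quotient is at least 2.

[2; 2, 6]

32 = 2*13 + 6
13 = 2*6 + 1
6 = 6*1 + 0  (stop)
So 32/13 = [2; 2, 6].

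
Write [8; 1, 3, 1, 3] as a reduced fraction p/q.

167/19

Using pₖ = aₖpₖ₋₁ + pₖ₋₂ and qₖ = aₖqₖ₋₁ + qₖ₋₂:
  k=0: a=8, p=8, q=1
  k=1: a=1, p=9, q=1
  k=2: a=3, p=35, q=4
  k=3: a=1, p=44, q=5
  k=4: a=3, p=167, q=19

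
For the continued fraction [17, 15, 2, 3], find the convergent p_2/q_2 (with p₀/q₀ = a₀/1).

Using pₖ = aₖpₖ₋₁ + pₖ₋₂, qₖ = aₖqₖ₋₁ + qₖ₋₂ (with p₋₁=1, p₋₂=0, q₋₁=0, q₋₂=1):
  k=0: a=17, p=17, q=1
  k=1: a=15, p=256, q=15
  k=2: a=2, p=529, q=31

529/31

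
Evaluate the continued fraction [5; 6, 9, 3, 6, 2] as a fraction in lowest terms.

12047/2333

Fold from the inside: start with 2/1.
  6 + 1/2 = 13/2
  3 + 2/13 = 41/13
  9 + 13/41 = 382/41
  6 + 41/382 = 2333/382
  5 + 382/2333 = 12047/2333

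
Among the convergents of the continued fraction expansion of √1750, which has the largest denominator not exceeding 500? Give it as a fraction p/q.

20791/497

√1750 = [41; 1, 4, 1, 82, …] (period length 4).
Convergents:
  p_0/q_0 = 41/1
  p_1/q_1 = 42/1
  p_2/q_2 = 209/5
  p_3/q_3 = 251/6
  p_4/q_4 = 20791/497
  p_5/q_5 = 21042/503
q_4 = 497 ≤ 500 < 503 = q_5, so the answer is 20791/497.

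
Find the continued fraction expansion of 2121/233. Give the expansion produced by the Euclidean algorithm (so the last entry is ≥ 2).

[9; 9, 1, 2, 2, 3]

2121 = 9*233 + 24
233 = 9*24 + 17
24 = 1*17 + 7
17 = 2*7 + 3
7 = 2*3 + 1
3 = 3*1 + 0  (stop)
So 2121/233 = [9; 9, 1, 2, 2, 3].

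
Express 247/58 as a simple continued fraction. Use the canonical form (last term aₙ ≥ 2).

[4; 3, 1, 6, 2]

247 = 4*58 + 15
58 = 3*15 + 13
15 = 1*13 + 2
13 = 6*2 + 1
2 = 2*1 + 0  (stop)
So 247/58 = [4; 3, 1, 6, 2].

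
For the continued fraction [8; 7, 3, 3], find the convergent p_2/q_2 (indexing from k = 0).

179/22

Using pₖ = aₖpₖ₋₁ + pₖ₋₂, qₖ = aₖqₖ₋₁ + qₖ₋₂ (with p₋₁=1, p₋₂=0, q₋₁=0, q₋₂=1):
  k=0: a=8, p=8, q=1
  k=1: a=7, p=57, q=7
  k=2: a=3, p=179, q=22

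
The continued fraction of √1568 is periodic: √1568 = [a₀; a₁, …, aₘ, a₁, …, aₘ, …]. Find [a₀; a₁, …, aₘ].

a₀ = ⌊√1568⌋ = 39.
With m₀=0, d₀=1 and mₖ₊₁ = dₖaₖ − mₖ, dₖ₊₁ = (n − mₖ₊₁²)/dₖ, aₖ₊₁ = ⌊(a₀+mₖ₊₁)/dₖ₊₁⌋:
  k=1: m=39, d=47, a=1
  k=2: m=8, d=32, a=1
  k=3: m=24, d=31, a=2
  k=4: m=38, d=4, a=19
  k=5: m=38, d=31, a=2
  k=6: m=24, d=32, a=1
  k=7: m=8, d=47, a=1
  k=8: m=39, d=1, a=78
d=1 and a=2a₀=78 at k=8, so the next step gives (m, d) = (39, 47) again — its k=1 value — and the period has length 8.

[39; 1, 1, 2, 19, 2, 1, 1, 78]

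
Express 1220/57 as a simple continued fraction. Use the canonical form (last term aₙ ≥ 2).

1220 = 21×57 + 23
57 = 2×23 + 11
23 = 2×11 + 1
11 = 11×1 + 0  (stop)
So 1220/57 = [21; 2, 2, 11].

[21; 2, 2, 11]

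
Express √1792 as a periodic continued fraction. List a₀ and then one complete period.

a₀ = ⌊√1792⌋ = 42.
With m₀=0, d₀=1 and mₖ₊₁ = dₖaₖ − mₖ, dₖ₊₁ = (n − mₖ₊₁²)/dₖ, aₖ₊₁ = ⌊(a₀+mₖ₊₁)/dₖ₊₁⌋:
  k=1: m=42, d=28, a=3
  k=2: m=42, d=1, a=84
d=1 and a=2a₀=84 at k=2, so the next step gives (m, d) = (42, 28) again — its k=1 value — and the period has length 2.

[42; 3, 84]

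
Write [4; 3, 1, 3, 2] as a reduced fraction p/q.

Fold from the inside: start with 2/1.
  3 + 1/2 = 7/2
  1 + 2/7 = 9/7
  3 + 7/9 = 34/9
  4 + 9/34 = 145/34

145/34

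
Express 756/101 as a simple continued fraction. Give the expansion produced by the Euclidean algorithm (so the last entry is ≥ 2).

756 = 7×101 + 49
101 = 2×49 + 3
49 = 16×3 + 1
3 = 3×1 + 0  (stop)
So 756/101 = [7; 2, 16, 3].

[7; 2, 16, 3]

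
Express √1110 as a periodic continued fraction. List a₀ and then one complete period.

[33; 3, 6, 3, 66]

a₀ = ⌊√1110⌋ = 33.
With m₀=0, d₀=1 and mₖ₊₁ = dₖaₖ − mₖ, dₖ₊₁ = (n − mₖ₊₁²)/dₖ, aₖ₊₁ = ⌊(a₀+mₖ₊₁)/dₖ₊₁⌋:
  k=1: m=33, d=21, a=3
  k=2: m=30, d=10, a=6
  k=3: m=30, d=21, a=3
  k=4: m=33, d=1, a=66
d=1 and a=2a₀=66 at k=4, so the next step gives (m, d) = (33, 21) again — its k=1 value — and the period has length 4.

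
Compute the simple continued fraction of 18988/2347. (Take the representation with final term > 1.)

[8; 11, 14, 7, 2]

18988 = 8×2347 + 212
2347 = 11×212 + 15
212 = 14×15 + 2
15 = 7×2 + 1
2 = 2×1 + 0  (stop)
So 18988/2347 = [8; 11, 14, 7, 2].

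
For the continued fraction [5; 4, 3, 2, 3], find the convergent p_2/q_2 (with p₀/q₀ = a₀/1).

Using pₖ = aₖpₖ₋₁ + pₖ₋₂, qₖ = aₖqₖ₋₁ + qₖ₋₂ (with p₋₁=1, p₋₂=0, q₋₁=0, q₋₂=1):
  k=0: a=5, p=5, q=1
  k=1: a=4, p=21, q=4
  k=2: a=3, p=68, q=13

68/13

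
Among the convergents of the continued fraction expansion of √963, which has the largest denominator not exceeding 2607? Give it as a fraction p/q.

√963 = [31; 31, 62, …] (period length 2).
Convergents:
  p_0/q_0 = 31/1
  p_1/q_1 = 962/31
  p_2/q_2 = 59675/1923
  p_3/q_3 = 1850887/59644
q_2 = 1923 ≤ 2607 < 59644 = q_3, so the answer is 59675/1923.

59675/1923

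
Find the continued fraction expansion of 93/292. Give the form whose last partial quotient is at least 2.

[0; 3, 7, 6, 2]

93 = 0*292 + 93
292 = 3*93 + 13
93 = 7*13 + 2
13 = 6*2 + 1
2 = 2*1 + 0  (stop)
So 93/292 = [0; 3, 7, 6, 2].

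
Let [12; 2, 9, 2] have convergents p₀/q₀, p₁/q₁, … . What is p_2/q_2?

Using pₖ = aₖpₖ₋₁ + pₖ₋₂, qₖ = aₖqₖ₋₁ + qₖ₋₂ (with p₋₁=1, p₋₂=0, q₋₁=0, q₋₂=1):
  k=0: a=12, p=12, q=1
  k=1: a=2, p=25, q=2
  k=2: a=9, p=237, q=19

237/19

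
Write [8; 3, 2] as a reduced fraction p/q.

Using pₖ = aₖpₖ₋₁ + pₖ₋₂ and qₖ = aₖqₖ₋₁ + qₖ₋₂:
  k=0: a=8, p=8, q=1
  k=1: a=3, p=25, q=3
  k=2: a=2, p=58, q=7

58/7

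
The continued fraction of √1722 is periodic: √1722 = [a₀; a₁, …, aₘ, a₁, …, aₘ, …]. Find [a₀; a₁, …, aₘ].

[41; 2, 82]

a₀ = ⌊√1722⌋ = 41.
With m₀=0, d₀=1 and mₖ₊₁ = dₖaₖ − mₖ, dₖ₊₁ = (n − mₖ₊₁²)/dₖ, aₖ₊₁ = ⌊(a₀+mₖ₊₁)/dₖ₊₁⌋:
  k=1: m=41, d=41, a=2
  k=2: m=41, d=1, a=82
d=1 and a=2a₀=82 at k=2, so the next step gives (m, d) = (41, 41) again — its k=1 value — and the period has length 2.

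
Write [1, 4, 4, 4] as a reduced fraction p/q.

89/72

Using pₖ = aₖpₖ₋₁ + pₖ₋₂ and qₖ = aₖqₖ₋₁ + qₖ₋₂:
  k=0: a=1, p=1, q=1
  k=1: a=4, p=5, q=4
  k=2: a=4, p=21, q=17
  k=3: a=4, p=89, q=72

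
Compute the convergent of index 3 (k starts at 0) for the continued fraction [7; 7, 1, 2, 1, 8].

164/23

Using pₖ = aₖpₖ₋₁ + pₖ₋₂, qₖ = aₖqₖ₋₁ + qₖ₋₂ (with p₋₁=1, p₋₂=0, q₋₁=0, q₋₂=1):
  k=0: a=7, p=7, q=1
  k=1: a=7, p=50, q=7
  k=2: a=1, p=57, q=8
  k=3: a=2, p=164, q=23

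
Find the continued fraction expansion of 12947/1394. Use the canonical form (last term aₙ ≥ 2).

12947 = 9*1394 + 401
1394 = 3*401 + 191
401 = 2*191 + 19
191 = 10*19 + 1
19 = 19*1 + 0  (stop)
So 12947/1394 = [9; 3, 2, 10, 19].

[9; 3, 2, 10, 19]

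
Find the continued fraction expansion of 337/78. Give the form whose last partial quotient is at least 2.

[4; 3, 8, 3]

337 = 4*78 + 25
78 = 3*25 + 3
25 = 8*3 + 1
3 = 3*1 + 0  (stop)
So 337/78 = [4; 3, 8, 3].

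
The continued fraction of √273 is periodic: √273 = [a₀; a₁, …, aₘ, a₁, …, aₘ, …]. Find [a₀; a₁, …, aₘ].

a₀ = ⌊√273⌋ = 16.
With m₀=0, d₀=1 and mₖ₊₁ = dₖaₖ − mₖ, dₖ₊₁ = (n − mₖ₊₁²)/dₖ, aₖ₊₁ = ⌊(a₀+mₖ₊₁)/dₖ₊₁⌋:
  k=1: m=16, d=17, a=1
  k=2: m=1, d=16, a=1
  k=3: m=15, d=3, a=10
  k=4: m=15, d=16, a=1
  k=5: m=1, d=17, a=1
  k=6: m=16, d=1, a=32
d=1 and a=2a₀=32 at k=6, so the next step gives (m, d) = (16, 17) again — its k=1 value — and the period has length 6.

[16; 1, 1, 10, 1, 1, 32]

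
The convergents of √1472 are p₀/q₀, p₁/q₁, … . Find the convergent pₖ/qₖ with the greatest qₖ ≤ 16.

422/11

√1472 = [38; 2, 1, 2, 1, 2, 76, …] (period length 6).
Convergents:
  p_0/q_0 = 38/1
  p_1/q_1 = 77/2
  p_2/q_2 = 115/3
  p_3/q_3 = 307/8
  p_4/q_4 = 422/11
  p_5/q_5 = 1151/30
q_4 = 11 ≤ 16 < 30 = q_5, so the answer is 422/11.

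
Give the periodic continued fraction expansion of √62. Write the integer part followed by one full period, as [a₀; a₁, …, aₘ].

[7; 1, 6, 1, 14]

a₀ = ⌊√62⌋ = 7.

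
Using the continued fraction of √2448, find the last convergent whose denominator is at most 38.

√2448 = [49; 2, 10, 2, 98, …] (period length 4).
Convergents:
  p_0/q_0 = 49/1
  p_1/q_1 = 99/2
  p_2/q_2 = 1039/21
  p_3/q_3 = 2177/44
q_2 = 21 ≤ 38 < 44 = q_3, so the answer is 1039/21.

1039/21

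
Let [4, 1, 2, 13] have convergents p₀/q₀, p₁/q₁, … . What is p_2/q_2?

Using pₖ = aₖpₖ₋₁ + pₖ₋₂, qₖ = aₖqₖ₋₁ + qₖ₋₂ (with p₋₁=1, p₋₂=0, q₋₁=0, q₋₂=1):
  k=0: a=4, p=4, q=1
  k=1: a=1, p=5, q=1
  k=2: a=2, p=14, q=3

14/3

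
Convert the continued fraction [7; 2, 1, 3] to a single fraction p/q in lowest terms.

81/11

Using pₖ = aₖpₖ₋₁ + pₖ₋₂ and qₖ = aₖqₖ₋₁ + qₖ₋₂:
  k=0: a=7, p=7, q=1
  k=1: a=2, p=15, q=2
  k=2: a=1, p=22, q=3
  k=3: a=3, p=81, q=11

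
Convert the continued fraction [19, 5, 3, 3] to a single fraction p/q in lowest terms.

Fold from the inside: start with 3/1.
  3 + 1/3 = 10/3
  5 + 3/10 = 53/10
  19 + 10/53 = 1017/53

1017/53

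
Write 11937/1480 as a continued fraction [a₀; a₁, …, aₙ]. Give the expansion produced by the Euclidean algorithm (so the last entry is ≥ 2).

[8; 15, 3, 1, 7, 3]

11937 = 8·1480 + 97
1480 = 15·97 + 25
97 = 3·25 + 22
25 = 1·22 + 3
22 = 7·3 + 1
3 = 3·1 + 0  (stop)
So 11937/1480 = [8; 15, 3, 1, 7, 3].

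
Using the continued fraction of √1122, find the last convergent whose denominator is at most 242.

4455/133

√1122 = [33; 2, 66, …] (period length 2).
Convergents:
  p_0/q_0 = 33/1
  p_1/q_1 = 67/2
  p_2/q_2 = 4455/133
  p_3/q_3 = 8977/268
q_2 = 133 ≤ 242 < 268 = q_3, so the answer is 4455/133.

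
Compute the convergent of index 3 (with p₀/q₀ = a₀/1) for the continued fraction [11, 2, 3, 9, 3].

Using pₖ = aₖpₖ₋₁ + pₖ₋₂, qₖ = aₖqₖ₋₁ + qₖ₋₂ (with p₋₁=1, p₋₂=0, q₋₁=0, q₋₂=1):
  k=0: a=11, p=11, q=1
  k=1: a=2, p=23, q=2
  k=2: a=3, p=80, q=7
  k=3: a=9, p=743, q=65

743/65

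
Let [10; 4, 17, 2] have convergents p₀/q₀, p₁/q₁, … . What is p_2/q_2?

Using pₖ = aₖpₖ₋₁ + pₖ₋₂, qₖ = aₖqₖ₋₁ + qₖ₋₂ (with p₋₁=1, p₋₂=0, q₋₁=0, q₋₂=1):
  k=0: a=10, p=10, q=1
  k=1: a=4, p=41, q=4
  k=2: a=17, p=707, q=69

707/69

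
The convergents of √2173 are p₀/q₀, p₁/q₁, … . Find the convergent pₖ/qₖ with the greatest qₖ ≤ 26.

606/13

√2173 = [46; 1, 1, 1, 1, 1, 1, 92, …] (period length 7).
Convergents:
  p_0/q_0 = 46/1
  p_1/q_1 = 47/1
  p_2/q_2 = 93/2
  p_3/q_3 = 140/3
  p_4/q_4 = 233/5
  p_5/q_5 = 373/8
  p_6/q_6 = 606/13
  p_7/q_7 = 56125/1204
q_6 = 13 ≤ 26 < 1204 = q_7, so the answer is 606/13.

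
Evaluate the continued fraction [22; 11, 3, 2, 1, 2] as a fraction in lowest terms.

Fold from the inside: start with 2/1.
  1 + 1/2 = 3/2
  2 + 2/3 = 8/3
  3 + 3/8 = 27/8
  11 + 8/27 = 305/27
  22 + 27/305 = 6737/305

6737/305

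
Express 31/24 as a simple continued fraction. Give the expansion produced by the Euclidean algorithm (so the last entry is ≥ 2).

[1; 3, 2, 3]

31 = 1*24 + 7
24 = 3*7 + 3
7 = 2*3 + 1
3 = 3*1 + 0  (stop)
So 31/24 = [1; 3, 2, 3].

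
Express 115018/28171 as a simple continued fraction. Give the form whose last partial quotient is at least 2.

115018 = 4×28171 + 2334
28171 = 12×2334 + 163
2334 = 14×163 + 52
163 = 3×52 + 7
52 = 7×7 + 3
7 = 2×3 + 1
3 = 3×1 + 0  (stop)
So 115018/28171 = [4; 12, 14, 3, 7, 2, 3].

[4; 12, 14, 3, 7, 2, 3]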